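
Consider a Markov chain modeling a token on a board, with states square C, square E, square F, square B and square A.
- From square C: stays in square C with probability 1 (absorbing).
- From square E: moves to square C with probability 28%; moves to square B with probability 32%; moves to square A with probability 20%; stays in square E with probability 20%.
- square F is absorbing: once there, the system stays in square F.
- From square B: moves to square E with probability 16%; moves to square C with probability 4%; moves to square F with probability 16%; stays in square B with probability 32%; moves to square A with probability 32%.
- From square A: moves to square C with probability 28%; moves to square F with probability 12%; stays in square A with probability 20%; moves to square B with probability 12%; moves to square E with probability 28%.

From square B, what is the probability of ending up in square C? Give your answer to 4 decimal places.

0.5630

Let h(s) be the probability of absorption at square C starting from transient state s. Then h(square C) = 1 and h(square F) = 0. By first-step analysis:
h(square E) = 0.28·1 + 0.2·h(square E) + 0.32·h(square B) + 0.2·h(square A)
h(square B) = 0.04·1 + 0.16·h(square E) + 0.16·0 + 0.32·h(square B) + 0.32·h(square A)
h(square A) = 0.28·1 + 0.28·h(square E) + 0.12·0 + 0.12·h(square B) + 0.2·h(square A)
Solving: h(square E) = 0.7494, h(square B) = 0.5630, h(square A) = 0.6967.
Starting from square B, the probability is 0.5630.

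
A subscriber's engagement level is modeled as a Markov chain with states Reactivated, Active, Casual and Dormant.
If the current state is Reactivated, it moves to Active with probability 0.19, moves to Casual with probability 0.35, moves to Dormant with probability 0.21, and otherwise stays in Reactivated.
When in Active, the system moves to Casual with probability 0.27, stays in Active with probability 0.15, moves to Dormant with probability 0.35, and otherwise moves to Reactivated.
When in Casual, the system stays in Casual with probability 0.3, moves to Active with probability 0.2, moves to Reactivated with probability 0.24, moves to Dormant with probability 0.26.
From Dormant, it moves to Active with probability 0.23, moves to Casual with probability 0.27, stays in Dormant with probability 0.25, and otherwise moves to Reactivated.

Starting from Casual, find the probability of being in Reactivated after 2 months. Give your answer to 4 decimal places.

0.2430

Propagate the distribution vector 2 months from Casual.
After 0 months: (0.0000, 0.0000, 1.0000, 0.0000)
After 1 month: (0.2400, 0.2000, 0.3000, 0.2600)
After 2 months: (0.2430, 0.1954, 0.2982, 0.2634)
P(in Reactivated after 2 months) = 0.2430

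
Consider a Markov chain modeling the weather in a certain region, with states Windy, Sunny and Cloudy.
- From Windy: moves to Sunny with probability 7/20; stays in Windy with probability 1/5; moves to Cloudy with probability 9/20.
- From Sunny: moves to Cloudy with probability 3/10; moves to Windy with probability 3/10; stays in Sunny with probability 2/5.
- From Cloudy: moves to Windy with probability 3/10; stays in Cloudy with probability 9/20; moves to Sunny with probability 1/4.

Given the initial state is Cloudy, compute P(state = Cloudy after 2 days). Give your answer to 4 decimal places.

0.4125

Sum over the intermediate state after 1 day:
P = P(Cloudy→Windy)·P(Windy→Cloudy) + P(Cloudy→Sunny)·P(Sunny→Cloudy) + P(Cloudy→Cloudy)·P(Cloudy→Cloudy)
  = 0.3×0.45 + 0.25×0.3 + 0.45×0.45
  = 0.1350 + 0.0750 + 0.2025 = 0.4125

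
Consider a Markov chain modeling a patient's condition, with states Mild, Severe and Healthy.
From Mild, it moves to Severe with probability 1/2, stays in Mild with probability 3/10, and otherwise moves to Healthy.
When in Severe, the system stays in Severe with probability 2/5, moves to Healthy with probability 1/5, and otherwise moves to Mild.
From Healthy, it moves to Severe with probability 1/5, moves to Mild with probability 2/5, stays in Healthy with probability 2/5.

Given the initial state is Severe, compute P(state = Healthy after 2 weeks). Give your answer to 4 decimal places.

Sum over the intermediate state after 1 week:
P = P(Severe→Mild)·P(Mild→Healthy) + P(Severe→Severe)·P(Severe→Healthy) + P(Severe→Healthy)·P(Healthy→Healthy)
  = 0.4×0.2 + 0.4×0.2 + 0.2×0.4
  = 0.0800 + 0.0800 + 0.0800 = 0.2400

0.2400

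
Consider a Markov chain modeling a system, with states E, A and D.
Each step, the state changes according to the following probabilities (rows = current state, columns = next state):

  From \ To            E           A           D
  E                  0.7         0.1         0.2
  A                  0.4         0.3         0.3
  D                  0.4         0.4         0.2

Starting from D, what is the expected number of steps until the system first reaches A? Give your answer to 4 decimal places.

4.3750

Let t(s) be the expected number of steps to first reach A from state s, with t(A) = 0. Conditioning on the first step:
t(E) = 1 + 0.7·t(E) + 0.2·t(D)
t(D) = 1 + 0.4·t(E) + 0.2·t(D)
Solving: t(E) = 6.2500, t(D) = 4.3750.
Expected steps from D to A: 4.3750.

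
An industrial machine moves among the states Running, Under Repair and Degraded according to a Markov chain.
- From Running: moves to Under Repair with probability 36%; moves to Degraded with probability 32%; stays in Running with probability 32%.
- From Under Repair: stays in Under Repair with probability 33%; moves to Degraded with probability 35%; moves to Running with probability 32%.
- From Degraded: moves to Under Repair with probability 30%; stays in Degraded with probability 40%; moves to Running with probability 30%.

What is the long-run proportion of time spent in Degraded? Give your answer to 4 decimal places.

Let the stationary distribution be π with π = πP and π_1 + π_2 + π_3 = 1.
π_1 = 0.32·π_1 + 0.32·π_2 + 0.3·π_3
π_2 = 0.36·π_1 + 0.33·π_2 + 0.3·π_3
Solving with the normalization constraint gives π = (0.3128, 0.3286, 0.3585).
So the stationary probability of Degraded is 0.3585.

0.3585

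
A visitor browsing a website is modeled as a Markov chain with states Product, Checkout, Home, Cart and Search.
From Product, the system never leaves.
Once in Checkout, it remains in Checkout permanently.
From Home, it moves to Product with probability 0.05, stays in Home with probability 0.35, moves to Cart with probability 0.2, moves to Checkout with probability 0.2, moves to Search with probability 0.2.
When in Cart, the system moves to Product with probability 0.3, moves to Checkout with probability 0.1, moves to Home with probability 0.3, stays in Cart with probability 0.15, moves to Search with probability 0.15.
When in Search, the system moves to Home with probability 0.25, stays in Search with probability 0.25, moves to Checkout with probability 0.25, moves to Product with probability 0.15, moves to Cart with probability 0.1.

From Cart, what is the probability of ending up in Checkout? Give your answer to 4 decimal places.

Let h(s) be the probability of absorption at Checkout starting from transient state s. Then h(Checkout) = 1 and h(Product) = 0. By first-step analysis:
h(Home) = 0.05·0 + 0.2·1 + 0.35·h(Home) + 0.2·h(Cart) + 0.2·h(Search)
h(Cart) = 0.3·0 + 0.1·1 + 0.3·h(Home) + 0.15·h(Cart) + 0.15·h(Search)
h(Search) = 0.15·0 + 0.25·1 + 0.25·h(Home) + 0.1·h(Cart) + 0.25·h(Search)
Solving: h(Home) = 0.6307, h(Cart) = 0.4467, h(Search) = 0.6031.
Starting from Cart, the probability is 0.4467.

0.4467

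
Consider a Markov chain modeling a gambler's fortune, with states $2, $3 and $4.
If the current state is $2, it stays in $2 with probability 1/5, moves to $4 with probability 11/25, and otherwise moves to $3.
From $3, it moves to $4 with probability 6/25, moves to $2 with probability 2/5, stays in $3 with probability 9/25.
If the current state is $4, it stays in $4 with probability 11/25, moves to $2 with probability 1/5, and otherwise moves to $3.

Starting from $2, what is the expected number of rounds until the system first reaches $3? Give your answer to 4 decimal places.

2.7778

Let t(s) be the expected number of rounds to first reach $3 from state s, with t($3) = 0. Conditioning on the first round:
t($2) = 1 + 0.2·t($2) + 0.44·t($4)
t($4) = 1 + 0.2·t($2) + 0.44·t($4)
Solving: t($2) = 2.7778, t($4) = 2.7778.
Expected rounds from $2 to $3: 2.7778.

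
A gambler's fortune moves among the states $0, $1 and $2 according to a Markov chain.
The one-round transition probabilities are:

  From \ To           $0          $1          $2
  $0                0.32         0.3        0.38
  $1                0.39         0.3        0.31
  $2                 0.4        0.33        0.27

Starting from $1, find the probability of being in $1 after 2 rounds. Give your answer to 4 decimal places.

Sum over the intermediate state after 1 round:
P = P($1→$0)·P($0→$1) + P($1→$1)·P($1→$1) + P($1→$2)·P($2→$1)
  = 0.39×0.3 + 0.3×0.3 + 0.31×0.33
  = 0.1170 + 0.0900 + 0.1023 = 0.3093

0.3093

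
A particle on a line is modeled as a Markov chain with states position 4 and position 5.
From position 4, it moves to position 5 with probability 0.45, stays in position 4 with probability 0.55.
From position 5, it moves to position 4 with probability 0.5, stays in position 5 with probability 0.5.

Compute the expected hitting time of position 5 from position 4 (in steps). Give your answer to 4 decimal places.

Let t(s) be the expected number of steps to first reach position 5 from state s, with t(position 5) = 0. Conditioning on the first step:
t(position 4) = 1 + 0.55·t(position 4)
Solving: t(position 4) = 2.2222.
Expected steps from position 4 to position 5: 2.2222.

2.2222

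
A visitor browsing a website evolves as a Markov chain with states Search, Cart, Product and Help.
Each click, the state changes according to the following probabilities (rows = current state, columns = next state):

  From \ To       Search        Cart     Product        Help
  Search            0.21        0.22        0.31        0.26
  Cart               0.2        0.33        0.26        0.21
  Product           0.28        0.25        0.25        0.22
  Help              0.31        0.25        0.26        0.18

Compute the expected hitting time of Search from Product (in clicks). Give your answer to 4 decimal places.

Let t(s) be the expected number of clicks to first reach Search from state s, with t(Search) = 0. Conditioning on the first click:
t(Cart) = 1 + 0.33·t(Cart) + 0.26·t(Product) + 0.21·t(Help)
t(Product) = 1 + 0.25·t(Cart) + 0.25·t(Product) + 0.22·t(Help)
t(Help) = 1 + 0.25·t(Cart) + 0.26·t(Product) + 0.18·t(Help)
Solving: t(Cart) = 4.1102, t(Product) = 3.7803, t(Help) = 3.6713.
Expected clicks from Product to Search: 3.7803.

3.7803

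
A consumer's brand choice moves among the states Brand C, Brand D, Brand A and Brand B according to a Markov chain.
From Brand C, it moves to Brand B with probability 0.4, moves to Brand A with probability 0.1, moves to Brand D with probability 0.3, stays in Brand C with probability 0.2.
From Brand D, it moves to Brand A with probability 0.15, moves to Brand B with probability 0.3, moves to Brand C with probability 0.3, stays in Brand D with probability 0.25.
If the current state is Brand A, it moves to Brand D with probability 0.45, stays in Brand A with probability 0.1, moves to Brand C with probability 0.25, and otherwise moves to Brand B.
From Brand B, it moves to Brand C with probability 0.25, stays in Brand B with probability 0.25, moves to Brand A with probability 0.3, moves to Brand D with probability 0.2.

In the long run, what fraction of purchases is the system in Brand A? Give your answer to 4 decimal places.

0.1728

Let the stationary distribution be π with π = πP and π_1 + π_2 + π_3 + π_4 = 1.
π_1 = 0.2·π_1 + 0.3·π_2 + 0.25·π_3 + 0.25·π_4
π_2 = 0.3·π_1 + 0.25·π_2 + 0.45·π_3 + 0.2·π_4
π_3 = 0.1·π_1 + 0.15·π_2 + 0.1·π_3 + 0.3·π_4
Solving with the normalization constraint gives π = (0.2515, 0.2825, 0.1728, 0.2932).
So the stationary probability of Brand A is 0.1728.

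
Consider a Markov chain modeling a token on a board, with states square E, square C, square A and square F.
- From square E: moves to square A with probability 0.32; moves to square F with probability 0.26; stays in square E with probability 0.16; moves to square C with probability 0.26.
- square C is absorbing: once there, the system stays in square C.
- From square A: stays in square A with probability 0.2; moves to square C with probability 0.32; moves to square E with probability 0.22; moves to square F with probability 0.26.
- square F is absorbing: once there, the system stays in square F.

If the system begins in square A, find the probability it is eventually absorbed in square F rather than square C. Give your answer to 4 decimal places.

Let h(s) be the probability of absorption at square F starting from transient state s. Then h(square F) = 1 and h(square C) = 0. By first-step analysis:
h(square E) = 0.16·h(square E) + 0.26·0 + 0.32·h(square A) + 0.26·1
h(square A) = 0.22·h(square E) + 0.32·0 + 0.2·h(square A) + 0.26·1
Solving: h(square E) = 0.4840, h(square A) = 0.4581.
Starting from square A, the probability is 0.4581.

0.4581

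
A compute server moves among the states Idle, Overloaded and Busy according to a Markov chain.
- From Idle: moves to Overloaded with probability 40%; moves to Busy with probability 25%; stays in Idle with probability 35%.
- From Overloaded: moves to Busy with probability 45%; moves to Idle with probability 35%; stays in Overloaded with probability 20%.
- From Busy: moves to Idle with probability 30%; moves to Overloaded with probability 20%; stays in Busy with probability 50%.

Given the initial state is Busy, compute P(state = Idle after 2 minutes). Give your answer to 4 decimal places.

0.3250

Sum over the intermediate state after 1 minute:
P = P(Busy→Idle)·P(Idle→Idle) + P(Busy→Overloaded)·P(Overloaded→Idle) + P(Busy→Busy)·P(Busy→Idle)
  = 0.3×0.35 + 0.2×0.35 + 0.5×0.3
  = 0.1050 + 0.0700 + 0.1500 = 0.3250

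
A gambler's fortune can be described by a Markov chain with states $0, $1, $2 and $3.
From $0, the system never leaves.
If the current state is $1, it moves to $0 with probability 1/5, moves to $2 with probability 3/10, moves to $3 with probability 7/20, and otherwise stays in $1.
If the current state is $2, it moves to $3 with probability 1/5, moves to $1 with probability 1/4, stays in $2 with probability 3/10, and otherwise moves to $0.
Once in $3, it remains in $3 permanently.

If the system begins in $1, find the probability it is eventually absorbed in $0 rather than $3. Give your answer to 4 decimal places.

Let h(s) be the probability of absorption at $0 starting from transient state s. Then h($0) = 1 and h($3) = 0. By first-step analysis:
h($1) = 0.2·1 + 0.15·h($1) + 0.3·h($2) + 0.35·0
h($2) = 0.25·1 + 0.25·h($1) + 0.3·h($2) + 0.2·0
Solving: h($1) = 0.4135, h($2) = 0.5048.
Starting from $1, the probability is 0.4135.

0.4135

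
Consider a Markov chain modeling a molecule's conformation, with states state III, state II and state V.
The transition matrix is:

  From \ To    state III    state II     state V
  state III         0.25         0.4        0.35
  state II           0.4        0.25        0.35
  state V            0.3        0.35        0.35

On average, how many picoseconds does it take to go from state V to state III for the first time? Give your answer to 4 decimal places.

3.0137

Let t(s) be the expected number of picoseconds to first reach state III from state s, with t(state III) = 0. Conditioning on the first picosecond:
t(state II) = 1 + 0.25·t(state II) + 0.35·t(state V)
t(state V) = 1 + 0.35·t(state II) + 0.35·t(state V)
Solving: t(state II) = 2.7397, t(state V) = 3.0137.
Expected picoseconds from state V to state III: 3.0137.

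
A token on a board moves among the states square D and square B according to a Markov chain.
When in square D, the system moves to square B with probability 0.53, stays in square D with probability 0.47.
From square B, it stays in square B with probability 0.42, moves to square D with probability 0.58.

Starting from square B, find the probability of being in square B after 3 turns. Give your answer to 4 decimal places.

Propagate the distribution vector 3 turns from square B.
After 0 turns: (0.0000, 1.0000)
After 1 turn: (0.5800, 0.4200)
After 2 turns: (0.5162, 0.4838)
After 3 turns: (0.5232, 0.4768)
P(in square B after 3 turns) = 0.4768

0.4768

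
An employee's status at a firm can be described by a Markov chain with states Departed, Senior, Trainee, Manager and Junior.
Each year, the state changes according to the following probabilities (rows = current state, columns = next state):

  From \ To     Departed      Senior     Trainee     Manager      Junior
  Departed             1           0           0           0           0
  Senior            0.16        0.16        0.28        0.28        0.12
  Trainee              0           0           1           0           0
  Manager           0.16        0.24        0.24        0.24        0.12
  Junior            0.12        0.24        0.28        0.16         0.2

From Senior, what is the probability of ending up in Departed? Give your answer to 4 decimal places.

Let h(s) be the probability of absorption at Departed starting from transient state s. Then h(Departed) = 1 and h(Trainee) = 0. By first-step analysis:
h(Senior) = 0.16·1 + 0.16·h(Senior) + 0.28·0 + 0.28·h(Manager) + 0.12·h(Junior)
h(Manager) = 0.16·1 + 0.24·h(Senior) + 0.24·0 + 0.24·h(Manager) + 0.12·h(Junior)
h(Junior) = 0.12·1 + 0.24·h(Senior) + 0.28·0 + 0.16·h(Manager) + 0.2·h(Junior)
Solving: h(Senior) = 0.3645, h(Manager) = 0.3785, h(Junior) = 0.3351.
Starting from Senior, the probability is 0.3645.

0.3645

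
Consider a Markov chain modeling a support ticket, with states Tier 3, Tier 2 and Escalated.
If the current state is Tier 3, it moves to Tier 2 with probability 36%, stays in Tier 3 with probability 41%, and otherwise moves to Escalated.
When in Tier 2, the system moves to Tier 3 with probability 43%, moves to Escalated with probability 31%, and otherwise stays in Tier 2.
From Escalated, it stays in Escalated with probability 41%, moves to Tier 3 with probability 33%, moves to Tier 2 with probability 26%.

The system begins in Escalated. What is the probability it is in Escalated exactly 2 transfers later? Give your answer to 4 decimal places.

0.3246

Sum over the intermediate state after 1 transfer:
P = P(Escalated→Tier 3)·P(Tier 3→Escalated) + P(Escalated→Tier 2)·P(Tier 2→Escalated) + P(Escalated→Escalated)·P(Escalated→Escalated)
  = 0.33×0.23 + 0.26×0.31 + 0.41×0.41
  = 0.0759 + 0.0806 + 0.1681 = 0.3246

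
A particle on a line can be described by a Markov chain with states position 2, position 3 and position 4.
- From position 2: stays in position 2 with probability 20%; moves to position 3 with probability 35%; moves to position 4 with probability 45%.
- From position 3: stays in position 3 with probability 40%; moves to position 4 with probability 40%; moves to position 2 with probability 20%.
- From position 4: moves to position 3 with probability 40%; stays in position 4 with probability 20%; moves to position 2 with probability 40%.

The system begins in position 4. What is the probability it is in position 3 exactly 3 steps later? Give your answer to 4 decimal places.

Propagate the distribution vector 3 steps from position 4.
After 0 steps: (0.0000, 0.0000, 1.0000)
After 1 step: (0.4000, 0.4000, 0.2000)
After 2 steps: (0.2400, 0.3800, 0.3800)
After 3 steps: (0.2760, 0.3880, 0.3360)
P(in position 3 after 3 steps) = 0.3880

0.3880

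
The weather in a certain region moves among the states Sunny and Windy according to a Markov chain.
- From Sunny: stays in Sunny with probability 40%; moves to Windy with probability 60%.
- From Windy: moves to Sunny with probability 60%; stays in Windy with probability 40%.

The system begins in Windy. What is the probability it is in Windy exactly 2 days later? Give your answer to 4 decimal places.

0.5200

Sum over the intermediate state after 1 day:
P = P(Windy→Sunny)·P(Sunny→Windy) + P(Windy→Windy)·P(Windy→Windy)
  = 0.6×0.6 + 0.4×0.4
  = 0.3600 + 0.1600 = 0.5200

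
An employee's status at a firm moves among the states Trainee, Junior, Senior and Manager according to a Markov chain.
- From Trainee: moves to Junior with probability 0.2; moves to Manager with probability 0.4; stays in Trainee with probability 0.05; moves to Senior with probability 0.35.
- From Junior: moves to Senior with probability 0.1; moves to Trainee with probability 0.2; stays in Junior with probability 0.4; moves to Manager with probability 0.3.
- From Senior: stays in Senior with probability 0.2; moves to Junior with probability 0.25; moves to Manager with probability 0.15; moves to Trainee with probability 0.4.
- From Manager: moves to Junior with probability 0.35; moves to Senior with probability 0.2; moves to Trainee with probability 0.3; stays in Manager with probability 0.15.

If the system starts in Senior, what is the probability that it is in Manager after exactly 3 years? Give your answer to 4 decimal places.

0.2411

Propagate the distribution vector 3 years from Senior.
After 0 years: (0.0000, 0.0000, 1.0000, 0.0000)
After 1 year: (0.4000, 0.2500, 0.2000, 0.1500)
After 2 years: (0.1950, 0.2825, 0.2350, 0.2875)
After 3 years: (0.2465, 0.3114, 0.2010, 0.2411)
P(in Manager after 3 years) = 0.2411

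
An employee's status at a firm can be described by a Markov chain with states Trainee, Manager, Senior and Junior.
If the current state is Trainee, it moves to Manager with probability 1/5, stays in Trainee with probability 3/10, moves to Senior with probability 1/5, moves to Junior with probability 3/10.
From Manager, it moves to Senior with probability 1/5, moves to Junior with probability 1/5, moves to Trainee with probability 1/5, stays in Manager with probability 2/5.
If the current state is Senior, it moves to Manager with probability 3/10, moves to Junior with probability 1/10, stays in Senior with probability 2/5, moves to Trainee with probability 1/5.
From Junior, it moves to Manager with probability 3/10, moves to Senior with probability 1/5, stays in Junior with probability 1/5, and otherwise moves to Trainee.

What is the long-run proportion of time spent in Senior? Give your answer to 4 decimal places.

0.2500

Let the stationary distribution be π with π = πP and π_1 + π_2 + π_3 + π_4 = 1.
π_1 = 0.3·π_1 + 0.2·π_2 + 0.2·π_3 + 0.3·π_4
π_2 = 0.2·π_1 + 0.4·π_2 + 0.3·π_3 + 0.3·π_4
π_3 = 0.2·π_1 + 0.2·π_2 + 0.4·π_3 + 0.2·π_4
Solving with the normalization constraint gives π = (0.2444, 0.3062, 0.2500, 0.1994).
So the stationary probability of Senior is 0.2500.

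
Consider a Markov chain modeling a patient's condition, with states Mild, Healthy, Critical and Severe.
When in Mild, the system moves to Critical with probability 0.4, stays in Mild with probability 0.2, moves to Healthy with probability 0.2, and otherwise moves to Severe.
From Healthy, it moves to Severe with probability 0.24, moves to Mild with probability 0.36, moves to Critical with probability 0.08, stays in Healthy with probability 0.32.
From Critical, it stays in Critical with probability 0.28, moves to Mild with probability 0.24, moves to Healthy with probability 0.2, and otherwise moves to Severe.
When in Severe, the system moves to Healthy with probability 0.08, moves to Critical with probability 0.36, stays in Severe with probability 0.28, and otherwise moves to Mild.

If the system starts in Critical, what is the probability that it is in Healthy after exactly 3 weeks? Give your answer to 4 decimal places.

Propagate the distribution vector 3 weeks from Critical.
After 0 weeks: (0.0000, 0.0000, 1.0000, 0.0000)
After 1 week: (0.2400, 0.2000, 0.2800, 0.2800)
After 2 weeks: (0.2656, 0.1904, 0.2912, 0.2528)
After 3 weeks: (0.2623, 0.1925, 0.2940, 0.2511)
P(in Healthy after 3 weeks) = 0.1925

0.1925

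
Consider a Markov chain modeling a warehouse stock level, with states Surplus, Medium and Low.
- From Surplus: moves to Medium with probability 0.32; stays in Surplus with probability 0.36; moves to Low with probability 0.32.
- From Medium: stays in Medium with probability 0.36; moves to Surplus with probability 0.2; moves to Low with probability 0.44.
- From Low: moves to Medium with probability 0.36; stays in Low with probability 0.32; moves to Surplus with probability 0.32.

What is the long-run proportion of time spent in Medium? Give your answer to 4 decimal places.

0.3484

Let the stationary distribution be π with π = πP and π_1 + π_2 + π_3 = 1.
π_1 = 0.36·π_1 + 0.2·π_2 + 0.32·π_3
π_2 = 0.32·π_1 + 0.36·π_2 + 0.36·π_3
Solving with the normalization constraint gives π = (0.2898, 0.3484, 0.3618).
So the stationary probability of Medium is 0.3484.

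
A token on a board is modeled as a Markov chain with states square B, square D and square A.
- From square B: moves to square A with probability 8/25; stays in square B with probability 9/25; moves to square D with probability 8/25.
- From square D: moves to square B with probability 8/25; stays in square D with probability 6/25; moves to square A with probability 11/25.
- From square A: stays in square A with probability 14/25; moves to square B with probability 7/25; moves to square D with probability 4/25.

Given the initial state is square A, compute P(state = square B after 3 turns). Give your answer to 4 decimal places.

0.3134

Propagate the distribution vector 3 turns from square A.
After 0 turns: (0.0000, 0.0000, 1.0000)
After 1 turn: (0.2800, 0.1600, 0.5600)
After 2 turns: (0.3088, 0.2176, 0.4736)
After 3 turns: (0.3134, 0.2268, 0.4598)
P(in square B after 3 turns) = 0.3134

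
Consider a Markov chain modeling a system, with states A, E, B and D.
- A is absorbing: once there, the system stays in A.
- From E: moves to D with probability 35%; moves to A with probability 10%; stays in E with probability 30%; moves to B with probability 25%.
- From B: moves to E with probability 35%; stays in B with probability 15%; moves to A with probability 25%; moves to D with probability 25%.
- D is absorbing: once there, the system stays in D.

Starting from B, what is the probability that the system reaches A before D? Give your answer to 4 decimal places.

0.4138

Let h(s) be the probability of absorption at A starting from transient state s. Then h(A) = 1 and h(D) = 0. By first-step analysis:
h(E) = 0.1·1 + 0.3·h(E) + 0.25·h(B) + 0.35·0
h(B) = 0.25·1 + 0.35·h(E) + 0.15·h(B) + 0.25·0
Solving: h(E) = 0.2906, h(B) = 0.4138.
Starting from B, the probability is 0.4138.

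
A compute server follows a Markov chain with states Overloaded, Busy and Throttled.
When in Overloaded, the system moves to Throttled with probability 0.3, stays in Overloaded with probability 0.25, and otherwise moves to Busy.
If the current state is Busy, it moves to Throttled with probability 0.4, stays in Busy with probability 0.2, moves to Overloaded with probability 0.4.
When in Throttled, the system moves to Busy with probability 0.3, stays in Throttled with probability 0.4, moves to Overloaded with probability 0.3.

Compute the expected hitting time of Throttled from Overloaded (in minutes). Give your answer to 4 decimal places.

2.9762

Let t(s) be the expected number of minutes to first reach Throttled from state s, with t(Throttled) = 0. Conditioning on the first minute:
t(Overloaded) = 1 + 0.25·t(Overloaded) + 0.45·t(Busy)
t(Busy) = 1 + 0.4·t(Overloaded) + 0.2·t(Busy)
Solving: t(Overloaded) = 2.9762, t(Busy) = 2.7381.
Expected minutes from Overloaded to Throttled: 2.9762.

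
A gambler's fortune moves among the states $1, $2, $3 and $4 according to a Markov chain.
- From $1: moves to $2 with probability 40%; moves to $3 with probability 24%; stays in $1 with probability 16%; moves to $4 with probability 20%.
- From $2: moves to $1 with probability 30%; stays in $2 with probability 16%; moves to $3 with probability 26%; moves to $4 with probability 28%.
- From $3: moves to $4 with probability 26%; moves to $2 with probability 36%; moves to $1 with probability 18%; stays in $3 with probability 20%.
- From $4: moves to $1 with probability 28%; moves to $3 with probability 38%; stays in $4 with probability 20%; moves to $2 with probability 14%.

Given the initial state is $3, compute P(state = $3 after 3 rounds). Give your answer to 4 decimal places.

Propagate the distribution vector 3 rounds from $3.
After 0 rounds: (0.0000, 0.0000, 1.0000, 0.0000)
After 1 round: (0.1800, 0.3600, 0.2000, 0.2600)
After 2 rounds: (0.2456, 0.2380, 0.2756, 0.2408)
After 3 rounds: (0.2277, 0.2692, 0.2674, 0.2356)
P(in $3 after 3 rounds) = 0.2674

0.2674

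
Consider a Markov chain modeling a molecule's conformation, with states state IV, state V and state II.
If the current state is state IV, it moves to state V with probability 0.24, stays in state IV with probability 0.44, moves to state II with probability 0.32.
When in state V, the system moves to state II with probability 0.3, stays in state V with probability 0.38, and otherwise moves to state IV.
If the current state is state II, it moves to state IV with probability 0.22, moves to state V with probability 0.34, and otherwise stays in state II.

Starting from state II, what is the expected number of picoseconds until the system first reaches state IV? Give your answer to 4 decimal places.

Let t(s) be the expected number of picoseconds to first reach state IV from state s, with t(state IV) = 0. Conditioning on the first picosecond:
t(state V) = 1 + 0.38·t(state V) + 0.3·t(state II)
t(state II) = 1 + 0.34·t(state V) + 0.44·t(state II)
Solving: t(state V) = 3.5073, t(state II) = 3.9152.
Expected picoseconds from state II to state IV: 3.9152.

3.9152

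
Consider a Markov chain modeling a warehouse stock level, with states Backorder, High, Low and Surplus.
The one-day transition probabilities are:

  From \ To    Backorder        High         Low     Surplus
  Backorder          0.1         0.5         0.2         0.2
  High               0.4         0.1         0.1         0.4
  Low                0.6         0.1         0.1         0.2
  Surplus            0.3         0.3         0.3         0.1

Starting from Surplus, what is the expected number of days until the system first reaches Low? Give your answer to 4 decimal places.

Let t(s) be the expected number of days to first reach Low from state s, with t(Low) = 0. Conditioning on the first day:
t(Backorder) = 1 + 0.1·t(Backorder) + 0.5·t(High) + 0.2·t(Surplus)
t(High) = 1 + 0.4·t(Backorder) + 0.1·t(High) + 0.4·t(Surplus)
t(Surplus) = 1 + 0.3·t(Backorder) + 0.3·t(High) + 0.1·t(Surplus)
Solving: t(Backorder) = 5.2145, t(High) = 5.5116, t(Surplus) = 4.6865.
Expected days from Surplus to Low: 4.6865.

4.6865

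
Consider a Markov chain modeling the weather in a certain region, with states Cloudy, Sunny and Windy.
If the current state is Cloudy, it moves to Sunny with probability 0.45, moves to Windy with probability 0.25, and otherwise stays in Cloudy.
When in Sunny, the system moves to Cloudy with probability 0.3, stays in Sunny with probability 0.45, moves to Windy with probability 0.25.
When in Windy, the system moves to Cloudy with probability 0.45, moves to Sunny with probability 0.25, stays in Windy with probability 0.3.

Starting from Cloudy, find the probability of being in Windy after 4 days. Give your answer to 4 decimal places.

Propagate the distribution vector 4 days from Cloudy.
After 0 days: (1.0000, 0.0000, 0.0000)
After 1 day: (0.3000, 0.4500, 0.2500)
After 2 days: (0.3375, 0.4000, 0.2625)
After 3 days: (0.3394, 0.3975, 0.2631)
After 4 days: (0.3395, 0.3974, 0.2632)
P(in Windy after 4 days) = 0.2632

0.2632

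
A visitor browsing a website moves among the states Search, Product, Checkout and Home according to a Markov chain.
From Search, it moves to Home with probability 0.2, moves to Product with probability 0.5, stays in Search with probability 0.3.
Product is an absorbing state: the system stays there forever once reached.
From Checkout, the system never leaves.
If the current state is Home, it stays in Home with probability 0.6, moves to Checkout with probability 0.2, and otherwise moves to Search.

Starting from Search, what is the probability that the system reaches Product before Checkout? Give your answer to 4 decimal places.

0.8333

Let h(s) be the probability of absorption at Product starting from transient state s. Then h(Product) = 1 and h(Checkout) = 0. By first-step analysis:
h(Search) = 0.3·h(Search) + 0.5·1 + 0.2·h(Home)
h(Home) = 0.2·h(Search) + 0.2·0 + 0.6·h(Home)
Solving: h(Search) = 0.8333, h(Home) = 0.4167.
Starting from Search, the probability is 0.8333.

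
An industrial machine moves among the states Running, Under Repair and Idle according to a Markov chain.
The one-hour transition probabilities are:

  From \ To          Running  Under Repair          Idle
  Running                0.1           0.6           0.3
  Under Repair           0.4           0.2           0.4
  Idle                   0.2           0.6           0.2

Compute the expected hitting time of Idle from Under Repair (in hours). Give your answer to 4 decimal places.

Let t(s) be the expected number of hours to first reach Idle from state s, with t(Idle) = 0. Conditioning on the first hour:
t(Running) = 1 + 0.1·t(Running) + 0.6·t(Under Repair)
t(Under Repair) = 1 + 0.4·t(Running) + 0.2·t(Under Repair)
Solving: t(Running) = 2.9167, t(Under Repair) = 2.7083.
Expected hours from Under Repair to Idle: 2.7083.

2.7083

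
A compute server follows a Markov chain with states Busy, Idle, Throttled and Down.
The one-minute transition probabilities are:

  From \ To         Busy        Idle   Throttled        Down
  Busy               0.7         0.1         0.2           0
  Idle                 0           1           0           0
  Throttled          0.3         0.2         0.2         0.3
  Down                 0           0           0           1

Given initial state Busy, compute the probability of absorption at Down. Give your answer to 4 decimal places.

Let h(s) be the probability of absorption at Down starting from transient state s. Then h(Down) = 1 and h(Idle) = 0. By first-step analysis:
h(Busy) = 0.7·h(Busy) + 0.1·0 + 0.2·h(Throttled)
h(Throttled) = 0.3·h(Busy) + 0.2·0 + 0.2·h(Throttled) + 0.3·1
Solving: h(Busy) = 0.3333, h(Throttled) = 0.5000.
Starting from Busy, the probability is 0.3333.

0.3333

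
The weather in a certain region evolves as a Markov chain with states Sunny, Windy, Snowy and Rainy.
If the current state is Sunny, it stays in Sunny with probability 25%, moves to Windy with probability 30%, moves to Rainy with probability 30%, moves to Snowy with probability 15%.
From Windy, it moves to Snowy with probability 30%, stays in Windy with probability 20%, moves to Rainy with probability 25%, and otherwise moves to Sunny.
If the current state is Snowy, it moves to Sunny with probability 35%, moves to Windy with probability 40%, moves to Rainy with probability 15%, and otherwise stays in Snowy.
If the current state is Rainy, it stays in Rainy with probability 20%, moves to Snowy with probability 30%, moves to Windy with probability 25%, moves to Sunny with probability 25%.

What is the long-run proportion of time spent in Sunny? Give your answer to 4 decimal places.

0.2716

Let the stationary distribution be π with π = πP and π_1 + π_2 + π_3 + π_4 = 1.
π_1 = 0.25·π_1 + 0.25·π_2 + 0.35·π_3 + 0.25·π_4
π_2 = 0.3·π_1 + 0.2·π_2 + 0.4·π_3 + 0.25·π_4
π_3 = 0.15·π_1 + 0.3·π_2 + 0.1·π_3 + 0.3·π_4
Solving with the normalization constraint gives π = (0.2716, 0.2819, 0.2160, 0.2305).
So the stationary probability of Sunny is 0.2716.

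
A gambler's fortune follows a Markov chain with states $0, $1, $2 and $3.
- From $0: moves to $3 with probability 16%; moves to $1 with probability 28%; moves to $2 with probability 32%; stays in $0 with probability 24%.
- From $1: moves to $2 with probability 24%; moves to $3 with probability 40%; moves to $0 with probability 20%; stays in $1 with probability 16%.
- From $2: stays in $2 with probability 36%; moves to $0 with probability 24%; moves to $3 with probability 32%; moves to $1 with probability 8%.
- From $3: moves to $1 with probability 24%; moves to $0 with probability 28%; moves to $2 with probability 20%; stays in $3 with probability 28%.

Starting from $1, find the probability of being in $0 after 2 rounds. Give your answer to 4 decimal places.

Propagate the distribution vector 2 rounds from $1.
After 0 rounds: (0.0000, 1.0000, 0.0000, 0.0000)
After 1 round: (0.2000, 0.1600, 0.2400, 0.4000)
After 2 rounds: (0.2496, 0.1968, 0.2688, 0.2848)
P(in $0 after 2 rounds) = 0.2496

0.2496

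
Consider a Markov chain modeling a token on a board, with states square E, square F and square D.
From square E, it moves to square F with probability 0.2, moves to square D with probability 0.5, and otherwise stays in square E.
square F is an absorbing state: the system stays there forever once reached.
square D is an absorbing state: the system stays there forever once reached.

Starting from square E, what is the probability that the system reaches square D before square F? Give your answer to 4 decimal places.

0.7143

Let h(s) be the probability of absorption at square D starting from transient state s. Then h(square D) = 1 and h(square F) = 0. By first-step analysis:
h(square E) = 0.3·h(square E) + 0.2·0 + 0.5·1
Solving: h(square E) = 0.7143.
Starting from square E, the probability is 0.7143.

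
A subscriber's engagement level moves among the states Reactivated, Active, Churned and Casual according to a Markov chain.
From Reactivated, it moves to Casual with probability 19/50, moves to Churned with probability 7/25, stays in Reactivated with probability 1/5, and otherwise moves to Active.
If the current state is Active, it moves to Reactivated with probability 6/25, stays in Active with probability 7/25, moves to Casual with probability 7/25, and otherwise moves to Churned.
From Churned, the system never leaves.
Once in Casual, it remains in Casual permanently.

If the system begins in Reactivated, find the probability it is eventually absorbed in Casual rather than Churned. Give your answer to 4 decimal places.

0.5767

Let h(s) be the probability of absorption at Casual starting from transient state s. Then h(Casual) = 1 and h(Churned) = 0. By first-step analysis:
h(Reactivated) = 0.2·h(Reactivated) + 0.14·h(Active) + 0.28·0 + 0.38·1
h(Active) = 0.24·h(Reactivated) + 0.28·h(Active) + 0.2·0 + 0.28·1
Solving: h(Reactivated) = 0.5767, h(Active) = 0.5811.
Starting from Reactivated, the probability is 0.5767.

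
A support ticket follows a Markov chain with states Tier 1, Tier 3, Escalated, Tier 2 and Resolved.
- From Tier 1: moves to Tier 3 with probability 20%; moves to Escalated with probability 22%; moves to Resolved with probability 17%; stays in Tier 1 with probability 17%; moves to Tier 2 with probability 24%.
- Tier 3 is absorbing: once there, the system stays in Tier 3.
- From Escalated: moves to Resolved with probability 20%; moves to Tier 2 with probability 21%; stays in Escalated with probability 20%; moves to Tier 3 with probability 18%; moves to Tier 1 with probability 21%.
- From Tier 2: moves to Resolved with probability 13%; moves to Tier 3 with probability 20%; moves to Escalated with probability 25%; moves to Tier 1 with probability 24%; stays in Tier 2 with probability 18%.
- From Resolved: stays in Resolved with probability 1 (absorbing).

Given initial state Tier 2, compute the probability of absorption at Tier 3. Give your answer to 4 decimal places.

0.5577

Let h(s) be the probability of absorption at Tier 3 starting from transient state s. Then h(Tier 3) = 1 and h(Resolved) = 0. By first-step analysis:
h(Tier 1) = 0.17·h(Tier 1) + 0.2·1 + 0.22·h(Escalated) + 0.24·h(Tier 2) + 0.17·0
h(Escalated) = 0.21·h(Tier 1) + 0.18·1 + 0.2·h(Escalated) + 0.21·h(Tier 2) + 0.2·0
h(Tier 2) = 0.24·h(Tier 1) + 0.2·1 + 0.25·h(Escalated) + 0.18·h(Tier 2) + 0.13·0
Solving: h(Tier 1) = 0.5381, h(Escalated) = 0.5126, h(Tier 2) = 0.5577.
Starting from Tier 2, the probability is 0.5577.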